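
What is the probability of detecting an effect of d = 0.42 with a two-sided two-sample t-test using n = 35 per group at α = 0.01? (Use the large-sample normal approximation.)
Power ≈ 0.21

Power calculation (two-sample t-test, normal approximation):
z_β = d · √(n/2) - z_{α/2}
z_β = 0.42 · √(35/2) - 2.576
z_β = 0.42 · 4.183 - 2.576
z_β = -0.819

Power = Φ(z_β) = Φ(-0.819) ≈ 0.206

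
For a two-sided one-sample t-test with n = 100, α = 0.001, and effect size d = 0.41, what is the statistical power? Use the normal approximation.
Power ≈ 0.79

Power calculation (one-sample t-test, normal approximation):
z_β = d · √n - z_{α/2}
z_β = 0.41 · √100 - 3.291
z_β = 0.41 · 10.000 - 3.291
z_β = 0.809

Power = Φ(z_β) = Φ(0.809) ≈ 0.791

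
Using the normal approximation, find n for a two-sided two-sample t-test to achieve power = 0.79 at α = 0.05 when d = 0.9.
n = 19 per group

Sample size formula (two-sample t-test, normal approximation):
n = 2 · ((z_{α/2} + z_β) / d)²

z_{α/2} = 1.960 (for α = 0.05, two-sided)
z_β = 0.806 (for power = 0.79)
d = 0.9

n = 2 · ((1.960 + 0.806) / 0.9)²
n = 2 · (3.073)²
n ≈ 18.89
Round up to the next whole number: n = 19 per group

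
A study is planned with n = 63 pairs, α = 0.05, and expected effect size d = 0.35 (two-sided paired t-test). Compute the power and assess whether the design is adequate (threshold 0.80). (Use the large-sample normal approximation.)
Power ≈ 0.79; the study is underpowered (power < 0.80)

Power calculation (paired t-test, normal approximation):
z_β = d · √n - z_{α/2}
z_β = 0.35 · √63 - 1.960
z_β = 0.35 · 7.937 - 1.960
z_β = 0.818

Power = Φ(z_β) = Φ(0.818) ≈ 0.793

Effect size d = 0.35 is small by Cohen's convention (0.2/0.5/0.8).

Threshold: power ≥ 0.80 is conventionally adequate.
Power ≈ 0.79 → the study is underpowered (power < 0.80).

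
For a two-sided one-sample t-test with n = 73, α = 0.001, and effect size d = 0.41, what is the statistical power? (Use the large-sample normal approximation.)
Power ≈ 0.58

Power calculation (one-sample t-test, normal approximation):
z_β = d · √n - z_{α/2}
z_β = 0.41 · √73 - 3.291
z_β = 0.41 · 8.544 - 3.291
z_β = 0.213

Power = Φ(z_β) = Φ(0.213) ≈ 0.584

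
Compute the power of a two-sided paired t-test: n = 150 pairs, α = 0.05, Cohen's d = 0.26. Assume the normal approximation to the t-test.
Power ≈ 0.89

Power calculation (paired t-test, normal approximation):
z_β = d · √n - z_{α/2}
z_β = 0.26 · √150 - 1.960
z_β = 0.26 · 12.247 - 1.960
z_β = 1.224

Power = Φ(z_β) = Φ(1.224) ≈ 0.890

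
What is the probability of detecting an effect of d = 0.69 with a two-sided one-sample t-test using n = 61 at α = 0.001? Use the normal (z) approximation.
Power ≈ 0.98

Power calculation (one-sample t-test, normal approximation):
z_β = d · √n - z_{α/2}
z_β = 0.69 · √61 - 3.291
z_β = 0.69 · 7.810 - 3.291
z_β = 2.099

Power = Φ(z_β) = Φ(2.099) ≈ 0.982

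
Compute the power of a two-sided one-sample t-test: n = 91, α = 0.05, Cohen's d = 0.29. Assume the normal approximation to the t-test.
Power ≈ 0.79

Power calculation (one-sample t-test, normal approximation):
z_β = d · √n - z_{α/2}
z_β = 0.29 · √91 - 1.960
z_β = 0.29 · 9.539 - 1.960
z_β = 0.806

Power = Φ(z_β) = Φ(0.806) ≈ 0.790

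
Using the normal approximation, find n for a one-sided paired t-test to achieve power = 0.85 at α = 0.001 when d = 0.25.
n = 273 pairs

Sample size formula (paired t-test, normal approximation):
n = ((z_α + z_β) / d)²

z_α = 3.090 (for α = 0.001, one-sided)
z_β = 1.036 (for power = 0.85)
d = 0.25

n = ((3.090 + 1.036) / 0.25)²
n = (16.504)²
n ≈ 272.38
Round up to the next whole number: n = 273 pairs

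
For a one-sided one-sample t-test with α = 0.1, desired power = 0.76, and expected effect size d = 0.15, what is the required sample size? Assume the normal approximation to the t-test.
n = 176

Sample size formula (one-sample t-test, normal approximation):
n = ((z_α + z_β) / d)²

z_α = 1.282 (for α = 0.1, one-sided)
z_β = 0.706 (for power = 0.76)
d = 0.15

n = ((1.282 + 0.706) / 0.15)²
n = (13.253)²
n ≈ 175.64
Round up to the next whole number: n = 176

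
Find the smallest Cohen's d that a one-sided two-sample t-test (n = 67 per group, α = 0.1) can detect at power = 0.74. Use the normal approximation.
d ≈ 0.33

Minimum detectable effect (two-sample t-test, normal approximation):
d = (z_α + z_β) / √(n/2)
d = (1.282 + 0.643) / √(67/2)
d = 1.925 / 5.788
d ≈ 0.33

By Cohen's convention (0.2 small / 0.5 medium / 0.8 large): small effect.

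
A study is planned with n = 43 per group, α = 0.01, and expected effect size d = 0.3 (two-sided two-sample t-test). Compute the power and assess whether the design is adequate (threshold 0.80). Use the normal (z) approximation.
Power ≈ 0.12; the study is underpowered (power < 0.80)

Power calculation (two-sample t-test, normal approximation):
z_β = d · √(n/2) - z_{α/2}
z_β = 0.3 · √(43/2) - 2.576
z_β = 0.3 · 4.637 - 2.576
z_β = -1.185

Power = Φ(z_β) = Φ(-1.185) ≈ 0.118

Effect size d = 0.3 is small by Cohen's convention (0.2/0.5/0.8).

Threshold: power ≥ 0.80 is conventionally adequate.
Power ≈ 0.12 → the study is underpowered (power < 0.80).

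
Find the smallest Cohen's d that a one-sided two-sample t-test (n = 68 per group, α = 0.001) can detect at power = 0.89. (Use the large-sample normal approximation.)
d ≈ 0.74

Minimum detectable effect (two-sample t-test, normal approximation):
d = (z_α + z_β) / √(n/2)
d = (3.090 + 1.227) / √(68/2)
d = 4.317 / 5.831
d ≈ 0.74

By Cohen's convention (0.2 small / 0.5 medium / 0.8 large): medium effect.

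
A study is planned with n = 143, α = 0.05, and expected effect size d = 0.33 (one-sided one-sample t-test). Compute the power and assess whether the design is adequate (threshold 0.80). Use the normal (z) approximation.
Power ≈ 0.99; the study is adequately powered (power ≥ 0.80)

Power calculation (one-sample t-test, normal approximation):
z_β = d · √n - z_α
z_β = 0.33 · √143 - 1.645
z_β = 0.33 · 11.958 - 1.645
z_β = 2.301

Power = Φ(z_β) = Φ(2.301) ≈ 0.989

Effect size d = 0.33 is small by Cohen's convention (0.2/0.5/0.8).

Threshold: power ≥ 0.80 is conventionally adequate.
Power ≈ 0.99 → the study is adequately powered (power ≥ 0.80).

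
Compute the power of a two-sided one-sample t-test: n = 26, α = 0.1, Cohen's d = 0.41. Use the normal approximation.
Power ≈ 0.67

Power calculation (one-sample t-test, normal approximation):
z_β = d · √n - z_{α/2}
z_β = 0.41 · √26 - 1.645
z_β = 0.41 · 5.099 - 1.645
z_β = 0.446

Power = Φ(z_β) = Φ(0.446) ≈ 0.672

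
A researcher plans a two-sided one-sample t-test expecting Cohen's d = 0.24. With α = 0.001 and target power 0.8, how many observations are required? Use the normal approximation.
n = 297

Sample size formula (one-sample t-test, normal approximation):
n = ((z_{α/2} + z_β) / d)²

z_{α/2} = 3.291 (for α = 0.001, two-sided)
z_β = 0.842 (for power = 0.8)
d = 0.24

n = ((3.291 + 0.842) / 0.24)²
n = (17.221)²
n ≈ 296.56
Round up to the next whole number: n = 297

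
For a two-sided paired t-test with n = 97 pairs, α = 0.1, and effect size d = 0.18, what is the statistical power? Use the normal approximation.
Power ≈ 0.55

Power calculation (paired t-test, normal approximation):
z_β = d · √n - z_{α/2}
z_β = 0.18 · √97 - 1.645
z_β = 0.18 · 9.849 - 1.645
z_β = 0.128

Power = Φ(z_β) = Φ(0.128) ≈ 0.551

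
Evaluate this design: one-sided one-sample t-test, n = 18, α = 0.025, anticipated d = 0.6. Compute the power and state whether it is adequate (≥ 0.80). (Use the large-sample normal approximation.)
Power ≈ 0.72; the study is underpowered (power < 0.80)

Power calculation (one-sample t-test, normal approximation):
z_β = d · √n - z_α
z_β = 0.6 · √18 - 1.960
z_β = 0.6 · 4.243 - 1.960
z_β = 0.586

Power = Φ(z_β) = Φ(0.586) ≈ 0.721

Effect size d = 0.6 is medium by Cohen's convention (0.2/0.5/0.8).

Threshold: power ≥ 0.80 is conventionally adequate.
Power ≈ 0.72 → the study is underpowered (power < 0.80).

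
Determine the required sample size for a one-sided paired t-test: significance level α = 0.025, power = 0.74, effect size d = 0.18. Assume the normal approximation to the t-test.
n = 210 pairs

Sample size formula (paired t-test, normal approximation):
n = ((z_α + z_β) / d)²

z_α = 1.960 (for α = 0.025, one-sided)
z_β = 0.643 (for power = 0.74)
d = 0.18

n = ((1.960 + 0.643) / 0.18)²
n = (14.461)²
n ≈ 209.12
Round up to the next whole number: n = 210 pairs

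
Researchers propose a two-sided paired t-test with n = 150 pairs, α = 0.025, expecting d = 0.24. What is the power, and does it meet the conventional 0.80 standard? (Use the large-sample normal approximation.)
Power ≈ 0.76; the study is underpowered (power < 0.80)

Power calculation (paired t-test, normal approximation):
z_β = d · √n - z_{α/2}
z_β = 0.24 · √150 - 2.241
z_β = 0.24 · 12.247 - 2.241
z_β = 0.698

Power = Φ(z_β) = Φ(0.698) ≈ 0.757

Effect size d = 0.24 is small by Cohen's convention (0.2/0.5/0.8).

Threshold: power ≥ 0.80 is conventionally adequate.
Power ≈ 0.76 → the study is underpowered (power < 0.80).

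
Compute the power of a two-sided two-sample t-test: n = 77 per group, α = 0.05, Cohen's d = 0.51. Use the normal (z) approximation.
Power ≈ 0.89

Power calculation (two-sample t-test, normal approximation):
z_β = d · √(n/2) - z_{α/2}
z_β = 0.51 · √(77/2) - 1.960
z_β = 0.51 · 6.205 - 1.960
z_β = 1.205

Power = Φ(z_β) = Φ(1.205) ≈ 0.886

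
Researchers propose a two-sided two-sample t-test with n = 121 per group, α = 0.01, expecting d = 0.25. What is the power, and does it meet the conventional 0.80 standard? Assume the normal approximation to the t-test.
Power ≈ 0.26; the study is underpowered (power < 0.80)

Power calculation (two-sample t-test, normal approximation):
z_β = d · √(n/2) - z_{α/2}
z_β = 0.25 · √(121/2) - 2.576
z_β = 0.25 · 7.778 - 2.576
z_β = -0.631

Power = Φ(z_β) = Φ(-0.631) ≈ 0.264

Effect size d = 0.25 is small by Cohen's convention (0.2/0.5/0.8).

Threshold: power ≥ 0.80 is conventionally adequate.
Power ≈ 0.26 → the study is underpowered (power < 0.80).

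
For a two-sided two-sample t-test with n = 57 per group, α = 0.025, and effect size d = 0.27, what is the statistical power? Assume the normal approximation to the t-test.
Power ≈ 0.21

Power calculation (two-sample t-test, normal approximation):
z_β = d · √(n/2) - z_{α/2}
z_β = 0.27 · √(57/2) - 2.241
z_β = 0.27 · 5.339 - 2.241
z_β = -0.800

Power = Φ(z_β) = Φ(-0.800) ≈ 0.212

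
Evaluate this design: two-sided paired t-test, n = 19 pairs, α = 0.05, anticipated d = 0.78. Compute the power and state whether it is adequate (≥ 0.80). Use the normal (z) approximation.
Power ≈ 0.93; the study is adequately powered (power ≥ 0.80)

Power calculation (paired t-test, normal approximation):
z_β = d · √n - z_{α/2}
z_β = 0.78 · √19 - 1.960
z_β = 0.78 · 4.359 - 1.960
z_β = 1.440

Power = Φ(z_β) = Φ(1.440) ≈ 0.925

Effect size d = 0.78 is medium by Cohen's convention (0.2/0.5/0.8).

Threshold: power ≥ 0.80 is conventionally adequate.
Power ≈ 0.93 → the study is adequately powered (power ≥ 0.80).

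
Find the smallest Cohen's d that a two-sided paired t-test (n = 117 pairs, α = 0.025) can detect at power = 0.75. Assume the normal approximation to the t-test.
d ≈ 0.27

Minimum detectable effect (paired t-test, normal approximation):
d = (z_{α/2} + z_β) / √n
d = (2.241 + 0.674) / √117
d = 2.916 / 10.817
d ≈ 0.27

By Cohen's convention (0.2 small / 0.5 medium / 0.8 large): small effect.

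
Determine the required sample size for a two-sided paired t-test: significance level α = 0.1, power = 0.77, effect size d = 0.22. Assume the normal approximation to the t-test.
n = 118 pairs

Sample size formula (paired t-test, normal approximation):
n = ((z_{α/2} + z_β) / d)²

z_{α/2} = 1.645 (for α = 0.1, two-sided)
z_β = 0.739 (for power = 0.77)
d = 0.22

n = ((1.645 + 0.739) / 0.22)²
n = (10.836)²
n ≈ 117.42
Round up to the next whole number: n = 118 pairs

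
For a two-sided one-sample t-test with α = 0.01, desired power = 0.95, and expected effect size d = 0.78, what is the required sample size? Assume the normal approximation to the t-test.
n = 30

Sample size formula (one-sample t-test, normal approximation):
n = ((z_{α/2} + z_β) / d)²

z_{α/2} = 2.576 (for α = 0.01, two-sided)
z_β = 1.645 (for power = 0.95)
d = 0.78

n = ((2.576 + 1.645) / 0.78)²
n = (5.412)²
n ≈ 29.29
Round up to the next whole number: n = 30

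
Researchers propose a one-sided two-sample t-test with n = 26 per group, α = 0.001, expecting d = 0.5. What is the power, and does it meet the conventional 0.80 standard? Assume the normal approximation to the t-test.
Power ≈ 0.10; the study is underpowered (power < 0.80)

Power calculation (two-sample t-test, normal approximation):
z_β = d · √(n/2) - z_α
z_β = 0.5 · √(26/2) - 3.090
z_β = 0.5 · 3.606 - 3.090
z_β = -1.287

Power = Φ(z_β) = Φ(-1.287) ≈ 0.099

Effect size d = 0.5 is medium by Cohen's convention (0.2/0.5/0.8).

Threshold: power ≥ 0.80 is conventionally adequate.
Power ≈ 0.10 → the study is underpowered (power < 0.80).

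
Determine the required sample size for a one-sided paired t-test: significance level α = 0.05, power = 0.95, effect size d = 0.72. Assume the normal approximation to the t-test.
n = 21 pairs

Sample size formula (paired t-test, normal approximation):
n = ((z_α + z_β) / d)²

z_α = 1.645 (for α = 0.05, one-sided)
z_β = 1.645 (for power = 0.95)
d = 0.72

n = ((1.645 + 1.645) / 0.72)²
n = (4.569)²
n ≈ 20.88
Round up to the next whole number: n = 21 pairs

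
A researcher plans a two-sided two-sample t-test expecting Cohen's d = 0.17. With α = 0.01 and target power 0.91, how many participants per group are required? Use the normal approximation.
n = 1062 per group

Sample size formula (two-sample t-test, normal approximation):
n = 2 · ((z_{α/2} + z_β) / d)²

z_{α/2} = 2.576 (for α = 0.01, two-sided)
z_β = 1.341 (for power = 0.91)
d = 0.17

n = 2 · ((2.576 + 1.341) / 0.17)²
n = 2 · (23.041)²
n ≈ 1061.78
Round up to the next whole number: n = 1062 per group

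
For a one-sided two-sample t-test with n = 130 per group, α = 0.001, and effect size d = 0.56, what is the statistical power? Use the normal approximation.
Power ≈ 0.92

Power calculation (two-sample t-test, normal approximation):
z_β = d · √(n/2) - z_α
z_β = 0.56 · √(130/2) - 3.090
z_β = 0.56 · 8.062 - 3.090
z_β = 1.425

Power = Φ(z_β) = Φ(1.425) ≈ 0.923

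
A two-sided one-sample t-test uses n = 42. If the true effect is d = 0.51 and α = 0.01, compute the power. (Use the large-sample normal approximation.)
Power ≈ 0.77

Power calculation (one-sample t-test, normal approximation):
z_β = d · √n - z_{α/2}
z_β = 0.51 · √42 - 2.576
z_β = 0.51 · 6.481 - 2.576
z_β = 0.729

Power = Φ(z_β) = Φ(0.729) ≈ 0.767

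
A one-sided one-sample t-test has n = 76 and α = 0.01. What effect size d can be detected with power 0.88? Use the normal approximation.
d ≈ 0.40

Minimum detectable effect (one-sample t-test, normal approximation):
d = (z_α + z_β) / √n
d = (2.326 + 1.175) / √76
d = 3.501 / 8.718
d ≈ 0.40

By Cohen's convention (0.2 small / 0.5 medium / 0.8 large): small effect.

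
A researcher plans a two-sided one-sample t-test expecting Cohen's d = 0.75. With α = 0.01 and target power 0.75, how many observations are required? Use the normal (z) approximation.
n = 19

Sample size formula (one-sample t-test, normal approximation):
n = ((z_{α/2} + z_β) / d)²

z_{α/2} = 2.576 (for α = 0.01, two-sided)
z_β = 0.674 (for power = 0.75)
d = 0.75

n = ((2.576 + 0.674) / 0.75)²
n = (4.333)²
n ≈ 18.77
Round up to the next whole number: n = 19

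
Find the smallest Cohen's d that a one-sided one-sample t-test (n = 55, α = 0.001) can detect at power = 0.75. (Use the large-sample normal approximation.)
d ≈ 0.51

Minimum detectable effect (one-sample t-test, normal approximation):
d = (z_α + z_β) / √n
d = (3.090 + 0.674) / √55
d = 3.765 / 7.416
d ≈ 0.51

By Cohen's convention (0.2 small / 0.5 medium / 0.8 large): medium effect.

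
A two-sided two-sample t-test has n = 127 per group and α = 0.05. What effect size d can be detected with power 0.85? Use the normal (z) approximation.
d ≈ 0.38

Minimum detectable effect (two-sample t-test, normal approximation):
d = (z_{α/2} + z_β) / √(n/2)
d = (1.960 + 1.036) / √(127/2)
d = 2.996 / 7.969
d ≈ 0.38

By Cohen's convention (0.2 small / 0.5 medium / 0.8 large): small effect.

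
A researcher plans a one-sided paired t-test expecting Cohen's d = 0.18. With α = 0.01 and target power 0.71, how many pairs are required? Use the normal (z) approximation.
n = 256 pairs

Sample size formula (paired t-test, normal approximation):
n = ((z_α + z_β) / d)²

z_α = 2.326 (for α = 0.01, one-sided)
z_β = 0.553 (for power = 0.71)
d = 0.18

n = ((2.326 + 0.553) / 0.18)²
n = (15.994)²
n ≈ 255.81
Round up to the next whole number: n = 256 pairs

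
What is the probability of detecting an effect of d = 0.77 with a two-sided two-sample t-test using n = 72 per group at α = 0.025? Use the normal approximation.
Power ≈ 0.99

Power calculation (two-sample t-test, normal approximation):
z_β = d · √(n/2) - z_{α/2}
z_β = 0.77 · √(72/2) - 2.241
z_β = 0.77 · 6.000 - 2.241
z_β = 2.379

Power = Φ(z_β) = Φ(2.379) ≈ 0.991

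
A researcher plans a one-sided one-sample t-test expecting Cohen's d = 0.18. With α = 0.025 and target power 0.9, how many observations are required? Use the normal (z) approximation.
n = 325

Sample size formula (one-sample t-test, normal approximation):
n = ((z_α + z_β) / d)²

z_α = 1.960 (for α = 0.025, one-sided)
z_β = 1.282 (for power = 0.9)
d = 0.18

n = ((1.960 + 1.282) / 0.18)²
n = (18.011)²
n ≈ 324.40
Round up to the next whole number: n = 325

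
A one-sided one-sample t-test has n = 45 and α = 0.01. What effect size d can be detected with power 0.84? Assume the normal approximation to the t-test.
d ≈ 0.50

Minimum detectable effect (one-sample t-test, normal approximation):
d = (z_α + z_β) / √n
d = (2.326 + 0.994) / √45
d = 3.321 / 6.708
d ≈ 0.50

By Cohen's convention (0.2 small / 0.5 medium / 0.8 large): medium effect.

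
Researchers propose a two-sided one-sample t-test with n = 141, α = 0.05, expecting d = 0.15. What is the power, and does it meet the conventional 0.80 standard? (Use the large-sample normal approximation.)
Power ≈ 0.43; the study is underpowered (power < 0.80)

Power calculation (one-sample t-test, normal approximation):
z_β = d · √n - z_{α/2}
z_β = 0.15 · √141 - 1.960
z_β = 0.15 · 11.874 - 1.960
z_β = -0.179

Power = Φ(z_β) = Φ(-0.179) ≈ 0.429

Effect size d = 0.15 is very small by Cohen's convention (0.2/0.5/0.8).

Threshold: power ≥ 0.80 is conventionally adequate.
Power ≈ 0.43 → the study is underpowered (power < 0.80).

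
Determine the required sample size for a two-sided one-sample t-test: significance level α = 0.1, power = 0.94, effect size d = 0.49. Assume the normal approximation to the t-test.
n = 43

Sample size formula (one-sample t-test, normal approximation):
n = ((z_{α/2} + z_β) / d)²

z_{α/2} = 1.645 (for α = 0.1, two-sided)
z_β = 1.555 (for power = 0.94)
d = 0.49

n = ((1.645 + 1.555) / 0.49)²
n = (6.531)²
n ≈ 42.65
Round up to the next whole number: n = 43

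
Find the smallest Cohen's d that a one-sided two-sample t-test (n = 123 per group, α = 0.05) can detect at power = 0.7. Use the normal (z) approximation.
d ≈ 0.28

Minimum detectable effect (two-sample t-test, normal approximation):
d = (z_α + z_β) / √(n/2)
d = (1.645 + 0.524) / √(123/2)
d = 2.169 / 7.842
d ≈ 0.28

By Cohen's convention (0.2 small / 0.5 medium / 0.8 large): small effect.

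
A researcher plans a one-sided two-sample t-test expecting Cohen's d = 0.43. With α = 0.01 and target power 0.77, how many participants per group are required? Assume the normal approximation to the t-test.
n = 102 per group

Sample size formula (two-sample t-test, normal approximation):
n = 2 · ((z_α + z_β) / d)²

z_α = 2.326 (for α = 0.01, one-sided)
z_β = 0.739 (for power = 0.77)
d = 0.43

n = 2 · ((2.326 + 0.739) / 0.43)²
n = 2 · (7.128)²
n ≈ 101.62
Round up to the next whole number: n = 102 per group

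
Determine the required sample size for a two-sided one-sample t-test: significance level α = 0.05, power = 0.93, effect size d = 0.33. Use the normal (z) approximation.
n = 109

Sample size formula (one-sample t-test, normal approximation):
n = ((z_{α/2} + z_β) / d)²

z_{α/2} = 1.960 (for α = 0.05, two-sided)
z_β = 1.476 (for power = 0.93)
d = 0.33

n = ((1.960 + 1.476) / 0.33)²
n = (10.412)²
n ≈ 108.41
Round up to the next whole number: n = 109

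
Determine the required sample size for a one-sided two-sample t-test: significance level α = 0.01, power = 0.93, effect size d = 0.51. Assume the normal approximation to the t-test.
n = 112 per group

Sample size formula (two-sample t-test, normal approximation):
n = 2 · ((z_α + z_β) / d)²

z_α = 2.326 (for α = 0.01, one-sided)
z_β = 1.476 (for power = 0.93)
d = 0.51

n = 2 · ((2.326 + 1.476) / 0.51)²
n = 2 · (7.455)²
n ≈ 111.15
Round up to the next whole number: n = 112 per group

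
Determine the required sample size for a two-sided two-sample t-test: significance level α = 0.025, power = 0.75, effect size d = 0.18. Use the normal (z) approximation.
n = 525 per group

Sample size formula (two-sample t-test, normal approximation):
n = 2 · ((z_{α/2} + z_β) / d)²

z_{α/2} = 2.241 (for α = 0.025, two-sided)
z_β = 0.674 (for power = 0.75)
d = 0.18

n = 2 · ((2.241 + 0.674) / 0.18)²
n = 2 · (16.194)²
n ≈ 524.49
Round up to the next whole number: n = 525 per group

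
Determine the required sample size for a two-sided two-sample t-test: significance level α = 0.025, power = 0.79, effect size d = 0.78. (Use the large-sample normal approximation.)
n = 31 per group

Sample size formula (two-sample t-test, normal approximation):
n = 2 · ((z_{α/2} + z_β) / d)²

z_{α/2} = 2.241 (for α = 0.025, two-sided)
z_β = 0.806 (for power = 0.79)
d = 0.78

n = 2 · ((2.241 + 0.806) / 0.78)²
n = 2 · (3.906)²
n ≈ 30.51
Round up to the next whole number: n = 31 per group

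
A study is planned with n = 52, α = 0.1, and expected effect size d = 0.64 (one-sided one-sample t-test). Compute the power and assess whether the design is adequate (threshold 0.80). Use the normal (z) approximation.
Power ≈ 1.00; the study is adequately powered (power ≥ 0.80)

Power calculation (one-sample t-test, normal approximation):
z_β = d · √n - z_α
z_β = 0.64 · √52 - 1.282
z_β = 0.64 · 7.211 - 1.282
z_β = 3.334

Power = Φ(z_β) = Φ(3.334) ≈ 1.000

Effect size d = 0.64 is medium by Cohen's convention (0.2/0.5/0.8).

Threshold: power ≥ 0.80 is conventionally adequate.
Power ≈ 1.00 → the study is adequately powered (power ≥ 0.80).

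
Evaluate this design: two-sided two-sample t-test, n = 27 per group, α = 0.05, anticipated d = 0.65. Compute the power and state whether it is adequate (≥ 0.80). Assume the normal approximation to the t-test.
Power ≈ 0.67; the study is underpowered (power < 0.80)

Power calculation (two-sample t-test, normal approximation):
z_β = d · √(n/2) - z_{α/2}
z_β = 0.65 · √(27/2) - 1.960
z_β = 0.65 · 3.674 - 1.960
z_β = 0.428

Power = Φ(z_β) = Φ(0.428) ≈ 0.666

Effect size d = 0.65 is medium by Cohen's convention (0.2/0.5/0.8).

Threshold: power ≥ 0.80 is conventionally adequate.
Power ≈ 0.67 → the study is underpowered (power < 0.80).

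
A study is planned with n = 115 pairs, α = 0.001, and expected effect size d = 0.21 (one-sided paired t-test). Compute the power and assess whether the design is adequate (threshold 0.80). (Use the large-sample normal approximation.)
Power ≈ 0.20; the study is underpowered (power < 0.80)

Power calculation (paired t-test, normal approximation):
z_β = d · √n - z_α
z_β = 0.21 · √115 - 3.090
z_β = 0.21 · 10.724 - 3.090
z_β = -0.838

Power = Φ(z_β) = Φ(-0.838) ≈ 0.201

Effect size d = 0.21 is small by Cohen's convention (0.2/0.5/0.8).

Threshold: power ≥ 0.80 is conventionally adequate.
Power ≈ 0.20 → the study is underpowered (power < 0.80).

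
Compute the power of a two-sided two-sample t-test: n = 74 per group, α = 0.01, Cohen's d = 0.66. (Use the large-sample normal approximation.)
Power ≈ 0.92

Power calculation (two-sample t-test, normal approximation):
z_β = d · √(n/2) - z_{α/2}
z_β = 0.66 · √(74/2) - 2.576
z_β = 0.66 · 6.083 - 2.576
z_β = 1.439

Power = Φ(z_β) = Φ(1.439) ≈ 0.925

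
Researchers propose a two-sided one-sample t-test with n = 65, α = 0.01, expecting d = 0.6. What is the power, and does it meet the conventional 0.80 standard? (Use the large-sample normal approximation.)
Power ≈ 0.99; the study is adequately powered (power ≥ 0.80)

Power calculation (one-sample t-test, normal approximation):
z_β = d · √n - z_{α/2}
z_β = 0.6 · √65 - 2.576
z_β = 0.6 · 8.062 - 2.576
z_β = 2.262

Power = Φ(z_β) = Φ(2.262) ≈ 0.988

Effect size d = 0.6 is medium by Cohen's convention (0.2/0.5/0.8).

Threshold: power ≥ 0.80 is conventionally adequate.
Power ≈ 0.99 → the study is adequately powered (power ≥ 0.80).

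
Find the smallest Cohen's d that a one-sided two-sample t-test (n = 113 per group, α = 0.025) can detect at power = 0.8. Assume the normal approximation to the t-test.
d ≈ 0.37

Minimum detectable effect (two-sample t-test, normal approximation):
d = (z_α + z_β) / √(n/2)
d = (1.960 + 0.842) / √(113/2)
d = 2.802 / 7.517
d ≈ 0.37

By Cohen's convention (0.2 small / 0.5 medium / 0.8 large): small effect.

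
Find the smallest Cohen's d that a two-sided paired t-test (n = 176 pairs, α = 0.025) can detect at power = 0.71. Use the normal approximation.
d ≈ 0.21

Minimum detectable effect (paired t-test, normal approximation):
d = (z_{α/2} + z_β) / √n
d = (2.241 + 0.553) / √176
d = 2.795 / 13.266
d ≈ 0.21

By Cohen's convention (0.2 small / 0.5 medium / 0.8 large): small effect.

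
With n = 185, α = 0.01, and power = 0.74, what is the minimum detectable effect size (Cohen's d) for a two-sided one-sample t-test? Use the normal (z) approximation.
d ≈ 0.24

Minimum detectable effect (one-sample t-test, normal approximation):
d = (z_{α/2} + z_β) / √n
d = (2.576 + 0.643) / √185
d = 3.219 / 13.601
d ≈ 0.24

By Cohen's convention (0.2 small / 0.5 medium / 0.8 large): small effect.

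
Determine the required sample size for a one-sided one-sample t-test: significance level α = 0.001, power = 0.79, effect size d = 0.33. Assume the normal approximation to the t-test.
n = 140

Sample size formula (one-sample t-test, normal approximation):
n = ((z_α + z_β) / d)²

z_α = 3.090 (for α = 0.001, one-sided)
z_β = 0.806 (for power = 0.79)
d = 0.33

n = ((3.090 + 0.806) / 0.33)²
n = (11.806)²
n ≈ 139.38
Round up to the next whole number: n = 140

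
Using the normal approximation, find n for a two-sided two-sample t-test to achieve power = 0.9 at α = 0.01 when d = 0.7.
n = 61 per group

Sample size formula (two-sample t-test, normal approximation):
n = 2 · ((z_{α/2} + z_β) / d)²

z_{α/2} = 2.576 (for α = 0.01, two-sided)
z_β = 1.282 (for power = 0.9)
d = 0.7

n = 2 · ((2.576 + 1.282) / 0.7)²
n = 2 · (5.511)²
n ≈ 60.74
Round up to the next whole number: n = 61 per group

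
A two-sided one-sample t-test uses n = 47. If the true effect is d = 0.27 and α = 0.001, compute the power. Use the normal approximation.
Power ≈ 0.08

Power calculation (one-sample t-test, normal approximation):
z_β = d · √n - z_{α/2}
z_β = 0.27 · √47 - 3.291
z_β = 0.27 · 6.856 - 3.291
z_β = -1.439

Power = Φ(z_β) = Φ(-1.439) ≈ 0.075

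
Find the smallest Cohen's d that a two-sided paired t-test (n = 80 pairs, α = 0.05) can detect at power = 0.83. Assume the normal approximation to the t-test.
d ≈ 0.33

Minimum detectable effect (paired t-test, normal approximation):
d = (z_{α/2} + z_β) / √n
d = (1.960 + 0.954) / √80
d = 2.914 / 8.944
d ≈ 0.33

By Cohen's convention (0.2 small / 0.5 medium / 0.8 large): small effect.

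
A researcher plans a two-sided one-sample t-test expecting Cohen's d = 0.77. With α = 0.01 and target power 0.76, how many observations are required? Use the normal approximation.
n = 19

Sample size formula (one-sample t-test, normal approximation):
n = ((z_{α/2} + z_β) / d)²

z_{α/2} = 2.576 (for α = 0.01, two-sided)
z_β = 0.706 (for power = 0.76)
d = 0.77

n = ((2.576 + 0.706) / 0.77)²
n = (4.262)²
n ≈ 18.16
Round up to the next whole number: n = 19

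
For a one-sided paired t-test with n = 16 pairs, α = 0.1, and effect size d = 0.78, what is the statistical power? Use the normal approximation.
Power ≈ 0.97

Power calculation (paired t-test, normal approximation):
z_β = d · √n - z_α
z_β = 0.78 · √16 - 1.282
z_β = 0.78 · 4.000 - 1.282
z_β = 1.838

Power = Φ(z_β) = Φ(1.838) ≈ 0.967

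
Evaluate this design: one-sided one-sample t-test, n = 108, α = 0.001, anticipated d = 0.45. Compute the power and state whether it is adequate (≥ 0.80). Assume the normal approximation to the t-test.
Power ≈ 0.94; the study is adequately powered (power ≥ 0.80)

Power calculation (one-sample t-test, normal approximation):
z_β = d · √n - z_α
z_β = 0.45 · √108 - 3.090
z_β = 0.45 · 10.392 - 3.090
z_β = 1.586

Power = Φ(z_β) = Φ(1.586) ≈ 0.944

Effect size d = 0.45 is small by Cohen's convention (0.2/0.5/0.8).

Threshold: power ≥ 0.80 is conventionally adequate.
Power ≈ 0.94 → the study is adequately powered (power ≥ 0.80).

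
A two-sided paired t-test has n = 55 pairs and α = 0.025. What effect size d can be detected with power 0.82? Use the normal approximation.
d ≈ 0.43

Minimum detectable effect (paired t-test, normal approximation):
d = (z_{α/2} + z_β) / √n
d = (2.241 + 0.915) / √55
d = 3.157 / 7.416
d ≈ 0.43

By Cohen's convention (0.2 small / 0.5 medium / 0.8 large): small effect.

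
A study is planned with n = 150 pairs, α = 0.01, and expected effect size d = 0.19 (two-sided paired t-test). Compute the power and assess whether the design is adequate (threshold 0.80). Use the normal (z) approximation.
Power ≈ 0.40; the study is underpowered (power < 0.80)

Power calculation (paired t-test, normal approximation):
z_β = d · √n - z_{α/2}
z_β = 0.19 · √150 - 2.576
z_β = 0.19 · 12.247 - 2.576
z_β = -0.249

Power = Φ(z_β) = Φ(-0.249) ≈ 0.402

Effect size d = 0.19 is very small by Cohen's convention (0.2/0.5/0.8).

Threshold: power ≥ 0.80 is conventionally adequate.
Power ≈ 0.40 → the study is underpowered (power < 0.80).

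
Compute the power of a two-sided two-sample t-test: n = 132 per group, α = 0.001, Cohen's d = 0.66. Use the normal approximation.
Power ≈ 0.98

Power calculation (two-sample t-test, normal approximation):
z_β = d · √(n/2) - z_{α/2}
z_β = 0.66 · √(132/2) - 3.291
z_β = 0.66 · 8.124 - 3.291
z_β = 2.071

Power = Φ(z_β) = Φ(2.071) ≈ 0.981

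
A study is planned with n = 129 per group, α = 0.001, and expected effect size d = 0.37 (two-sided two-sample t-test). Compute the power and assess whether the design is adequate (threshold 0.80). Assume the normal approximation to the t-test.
Power ≈ 0.37; the study is underpowered (power < 0.80)

Power calculation (two-sample t-test, normal approximation):
z_β = d · √(n/2) - z_{α/2}
z_β = 0.37 · √(129/2) - 3.291
z_β = 0.37 · 8.031 - 3.291
z_β = -0.319

Power = Φ(z_β) = Φ(-0.319) ≈ 0.375

Effect size d = 0.37 is small by Cohen's convention (0.2/0.5/0.8).

Threshold: power ≥ 0.80 is conventionally adequate.
Power ≈ 0.37 → the study is underpowered (power < 0.80).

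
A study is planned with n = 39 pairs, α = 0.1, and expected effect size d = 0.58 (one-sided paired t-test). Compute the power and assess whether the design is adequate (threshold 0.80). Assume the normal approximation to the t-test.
Power ≈ 0.99; the study is adequately powered (power ≥ 0.80)

Power calculation (paired t-test, normal approximation):
z_β = d · √n - z_α
z_β = 0.58 · √39 - 1.282
z_β = 0.58 · 6.245 - 1.282
z_β = 2.341

Power = Φ(z_β) = Φ(2.341) ≈ 0.990

Effect size d = 0.58 is medium by Cohen's convention (0.2/0.5/0.8).

Threshold: power ≥ 0.80 is conventionally adequate.
Power ≈ 0.99 → the study is adequately powered (power ≥ 0.80).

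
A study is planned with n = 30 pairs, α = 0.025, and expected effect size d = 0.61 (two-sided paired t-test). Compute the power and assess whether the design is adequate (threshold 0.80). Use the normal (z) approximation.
Power ≈ 0.86; the study is adequately powered (power ≥ 0.80)

Power calculation (paired t-test, normal approximation):
z_β = d · √n - z_{α/2}
z_β = 0.61 · √30 - 2.241
z_β = 0.61 · 5.477 - 2.241
z_β = 1.100

Power = Φ(z_β) = Φ(1.100) ≈ 0.864

Effect size d = 0.61 is medium by Cohen's convention (0.2/0.5/0.8).

Threshold: power ≥ 0.80 is conventionally adequate.
Power ≈ 0.86 → the study is adequately powered (power ≥ 0.80).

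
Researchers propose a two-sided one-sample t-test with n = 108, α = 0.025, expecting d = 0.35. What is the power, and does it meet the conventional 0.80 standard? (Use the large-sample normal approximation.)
Power ≈ 0.92; the study is adequately powered (power ≥ 0.80)

Power calculation (one-sample t-test, normal approximation):
z_β = d · √n - z_{α/2}
z_β = 0.35 · √108 - 2.241
z_β = 0.35 · 10.392 - 2.241
z_β = 1.396

Power = Φ(z_β) = Φ(1.396) ≈ 0.919

Effect size d = 0.35 is small by Cohen's convention (0.2/0.5/0.8).

Threshold: power ≥ 0.80 is conventionally adequate.
Power ≈ 0.92 → the study is adequately powered (power ≥ 0.80).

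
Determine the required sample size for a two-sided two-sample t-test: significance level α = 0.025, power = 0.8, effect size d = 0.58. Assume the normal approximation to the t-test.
n = 57 per group

Sample size formula (two-sample t-test, normal approximation):
n = 2 · ((z_{α/2} + z_β) / d)²

z_{α/2} = 2.241 (for α = 0.025, two-sided)
z_β = 0.842 (for power = 0.8)
d = 0.58

n = 2 · ((2.241 + 0.842) / 0.58)²
n = 2 · (5.316)²
n ≈ 56.52
Round up to the next whole number: n = 57 per group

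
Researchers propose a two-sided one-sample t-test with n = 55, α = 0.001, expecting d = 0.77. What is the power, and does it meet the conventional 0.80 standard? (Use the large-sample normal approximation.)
Power ≈ 0.99; the study is adequately powered (power ≥ 0.80)

Power calculation (one-sample t-test, normal approximation):
z_β = d · √n - z_{α/2}
z_β = 0.77 · √55 - 3.291
z_β = 0.77 · 7.416 - 3.291
z_β = 2.420

Power = Φ(z_β) = Φ(2.420) ≈ 0.992

Effect size d = 0.77 is medium by Cohen's convention (0.2/0.5/0.8).

Threshold: power ≥ 0.80 is conventionally adequate.
Power ≈ 0.99 → the study is adequately powered (power ≥ 0.80).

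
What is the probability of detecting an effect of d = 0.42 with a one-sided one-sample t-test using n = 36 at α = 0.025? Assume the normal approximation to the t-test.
Power ≈ 0.71

Power calculation (one-sample t-test, normal approximation):
z_β = d · √n - z_α
z_β = 0.42 · √36 - 1.960
z_β = 0.42 · 6.000 - 1.960
z_β = 0.560

Power = Φ(z_β) = Φ(0.560) ≈ 0.712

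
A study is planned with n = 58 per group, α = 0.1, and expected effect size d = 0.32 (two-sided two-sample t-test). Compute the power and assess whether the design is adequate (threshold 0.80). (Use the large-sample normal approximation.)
Power ≈ 0.53; the study is underpowered (power < 0.80)

Power calculation (two-sample t-test, normal approximation):
z_β = d · √(n/2) - z_{α/2}
z_β = 0.32 · √(58/2) - 1.645
z_β = 0.32 · 5.385 - 1.645
z_β = 0.078

Power = Φ(z_β) = Φ(0.078) ≈ 0.531

Effect size d = 0.32 is small by Cohen's convention (0.2/0.5/0.8).

Threshold: power ≥ 0.80 is conventionally adequate.
Power ≈ 0.53 → the study is underpowered (power < 0.80).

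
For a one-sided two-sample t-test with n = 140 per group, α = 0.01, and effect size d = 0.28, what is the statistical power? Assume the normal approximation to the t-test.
Power ≈ 0.51

Power calculation (two-sample t-test, normal approximation):
z_β = d · √(n/2) - z_α
z_β = 0.28 · √(140/2) - 2.326
z_β = 0.28 · 8.367 - 2.326
z_β = 0.016

Power = Φ(z_β) = Φ(0.016) ≈ 0.507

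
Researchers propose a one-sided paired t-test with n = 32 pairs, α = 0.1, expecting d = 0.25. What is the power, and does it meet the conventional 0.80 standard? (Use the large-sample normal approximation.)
Power ≈ 0.55; the study is underpowered (power < 0.80)

Power calculation (paired t-test, normal approximation):
z_β = d · √n - z_α
z_β = 0.25 · √32 - 1.282
z_β = 0.25 · 5.657 - 1.282
z_β = 0.133

Power = Φ(z_β) = Φ(0.133) ≈ 0.553

Effect size d = 0.25 is small by Cohen's convention (0.2/0.5/0.8).

Threshold: power ≥ 0.80 is conventionally adequate.
Power ≈ 0.55 → the study is underpowered (power < 0.80).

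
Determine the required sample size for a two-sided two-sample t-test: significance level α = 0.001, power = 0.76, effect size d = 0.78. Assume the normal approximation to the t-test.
n = 53 per group

Sample size formula (two-sample t-test, normal approximation):
n = 2 · ((z_{α/2} + z_β) / d)²

z_{α/2} = 3.291 (for α = 0.001, two-sided)
z_β = 0.706 (for power = 0.76)
d = 0.78

n = 2 · ((3.291 + 0.706) / 0.78)²
n = 2 · (5.124)²
n ≈ 52.51
Round up to the next whole number: n = 53 per group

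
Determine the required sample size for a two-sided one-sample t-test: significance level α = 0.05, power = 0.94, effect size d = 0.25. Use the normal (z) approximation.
n = 198

Sample size formula (one-sample t-test, normal approximation):
n = ((z_{α/2} + z_β) / d)²

z_{α/2} = 1.960 (for α = 0.05, two-sided)
z_β = 1.555 (for power = 0.94)
d = 0.25

n = ((1.960 + 1.555) / 0.25)²
n = (14.060)²
n ≈ 197.68
Round up to the next whole number: n = 198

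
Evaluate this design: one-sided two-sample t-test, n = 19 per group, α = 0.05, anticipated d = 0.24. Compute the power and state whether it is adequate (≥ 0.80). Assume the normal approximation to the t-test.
Power ≈ 0.18; the study is underpowered (power < 0.80)

Power calculation (two-sample t-test, normal approximation):
z_β = d · √(n/2) - z_α
z_β = 0.24 · √(19/2) - 1.645
z_β = 0.24 · 3.082 - 1.645
z_β = -0.905

Power = Φ(z_β) = Φ(-0.905) ≈ 0.183

Effect size d = 0.24 is small by Cohen's convention (0.2/0.5/0.8).

Threshold: power ≥ 0.80 is conventionally adequate.
Power ≈ 0.18 → the study is underpowered (power < 0.80).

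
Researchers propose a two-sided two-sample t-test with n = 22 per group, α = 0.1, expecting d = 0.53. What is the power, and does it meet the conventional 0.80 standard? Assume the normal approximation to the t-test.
Power ≈ 0.54; the study is underpowered (power < 0.80)

Power calculation (two-sample t-test, normal approximation):
z_β = d · √(n/2) - z_{α/2}
z_β = 0.53 · √(22/2) - 1.645
z_β = 0.53 · 3.317 - 1.645
z_β = 0.113

Power = Φ(z_β) = Φ(0.113) ≈ 0.545

Effect size d = 0.53 is medium by Cohen's convention (0.2/0.5/0.8).

Threshold: power ≥ 0.80 is conventionally adequate.
Power ≈ 0.54 → the study is underpowered (power < 0.80).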